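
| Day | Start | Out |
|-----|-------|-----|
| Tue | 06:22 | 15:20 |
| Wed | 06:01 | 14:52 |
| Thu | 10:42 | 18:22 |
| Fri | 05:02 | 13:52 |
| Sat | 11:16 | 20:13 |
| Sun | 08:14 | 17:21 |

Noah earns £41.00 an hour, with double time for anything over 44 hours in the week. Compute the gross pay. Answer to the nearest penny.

Tue: 06:22–15:20 = 8 h 58 min
Wed: 06:01–14:52 = 8 h 51 min
Thu: 10:42–18:22 = 7 h 40 min
Fri: 05:02–13:52 = 8 h 50 min
Sat: 11:16–20:13 = 8 h 57 min
Sun: 08:14–17:21 = 9 h 7 min
Total worked: 52 h 23 min = 3143 min.
Regular 44 h 0 min = 2640 min at £41.00/h; overtime 8 h 23 min = 503 min at £82.00/h.
Pay = (2640 × £41.00 + 503 × £82.00) ÷ 60 = £2491.43.

£2491.43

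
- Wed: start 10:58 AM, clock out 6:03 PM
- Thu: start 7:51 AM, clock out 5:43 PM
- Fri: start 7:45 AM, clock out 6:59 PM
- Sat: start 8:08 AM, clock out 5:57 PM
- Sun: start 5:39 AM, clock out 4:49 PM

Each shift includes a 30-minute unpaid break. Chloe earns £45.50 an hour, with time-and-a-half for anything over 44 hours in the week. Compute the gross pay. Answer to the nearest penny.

£2184.00

Wed: 10:58 AM–6:03 PM = 7 h 5 min; less 30 min break → 6 h 35 min
Thu: 7:51 AM–5:43 PM = 9 h 52 min; less 30 min break → 9 h 22 min
Fri: 7:45 AM–6:59 PM = 11 h 14 min; less 30 min break → 10 h 44 min
Sat: 8:08 AM–5:57 PM = 9 h 49 min; less 30 min break → 9 h 19 min
Sun: 5:39 AM–4:49 PM = 11 h 10 min; less 30 min break → 10 h 40 min
Total worked: 46 h 40 min = 2800 min.
Regular 44 h 0 min = 2640 min at £45.50/h; overtime 2 h 40 min = 160 min at £68.25/h.
Pay = (2640 × £45.50 + 160 × £68.25) ÷ 60 = £2184.00.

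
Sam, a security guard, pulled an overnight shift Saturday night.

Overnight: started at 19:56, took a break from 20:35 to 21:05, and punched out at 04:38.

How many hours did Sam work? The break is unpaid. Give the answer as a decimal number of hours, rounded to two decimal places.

Overnight: 19:56 → midnight = 4 h 4 min; midnight → 04:38 = 4 h 38 min; span 8 h 42 min; less 30 min break → 8 h 12 min

8.20 hours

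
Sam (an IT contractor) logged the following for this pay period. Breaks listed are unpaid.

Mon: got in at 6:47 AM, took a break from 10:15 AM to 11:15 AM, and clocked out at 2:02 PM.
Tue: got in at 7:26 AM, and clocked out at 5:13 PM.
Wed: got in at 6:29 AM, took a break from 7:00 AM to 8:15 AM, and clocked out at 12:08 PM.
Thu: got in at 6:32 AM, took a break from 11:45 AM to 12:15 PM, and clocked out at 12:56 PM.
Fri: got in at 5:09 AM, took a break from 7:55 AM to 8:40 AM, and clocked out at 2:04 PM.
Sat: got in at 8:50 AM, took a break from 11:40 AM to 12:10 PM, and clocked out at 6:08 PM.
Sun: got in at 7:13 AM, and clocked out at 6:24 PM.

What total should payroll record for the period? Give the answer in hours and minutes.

54 h 29 min

Mon: 6:47 AM–2:02 PM = 7 h 15 min; less 60 min break → 6 h 15 min
Tue: 7:26 AM–5:13 PM = 9 h 47 min
Wed: 6:29 AM–12:08 PM = 5 h 39 min; less 75 min break → 4 h 24 min
Thu: 6:32 AM–12:56 PM = 6 h 24 min; less 30 min break → 5 h 54 min
Fri: 5:09 AM–2:04 PM = 8 h 55 min; less 45 min break → 8 h 10 min
Sat: 8:50 AM–6:08 PM = 9 h 18 min; less 30 min break → 8 h 48 min
Sun: 7:13 AM–6:24 PM = 11 h 11 min
Total: 6 h 15 min + 9 h 47 min + 4 h 24 min + 5 h 54 min + 8 h 10 min + 8 h 48 min + 11 h 11 min = 54 h 29 min.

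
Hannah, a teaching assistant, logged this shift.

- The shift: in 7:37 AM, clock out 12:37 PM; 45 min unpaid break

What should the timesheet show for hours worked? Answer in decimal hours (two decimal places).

4.25 hours

The shift: 7:37 AM–12:37 PM = 5 h 0 min; less 45 min break → 4 h 15 min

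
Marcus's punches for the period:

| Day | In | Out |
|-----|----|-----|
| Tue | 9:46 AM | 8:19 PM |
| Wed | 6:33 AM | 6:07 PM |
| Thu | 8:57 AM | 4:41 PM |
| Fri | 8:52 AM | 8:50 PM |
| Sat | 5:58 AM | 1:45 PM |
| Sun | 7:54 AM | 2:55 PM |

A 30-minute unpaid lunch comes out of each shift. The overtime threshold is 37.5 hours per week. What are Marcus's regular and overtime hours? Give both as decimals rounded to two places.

Regular 37.50 hours, overtime 16.12 hours

Tue: 9:46 AM–8:19 PM = 10 h 33 min; less 30 min break → 10 h 3 min
Wed: 6:33 AM–6:07 PM = 11 h 34 min; less 30 min break → 11 h 4 min
Thu: 8:57 AM–4:41 PM = 7 h 44 min; less 30 min break → 7 h 14 min
Fri: 8:52 AM–8:50 PM = 11 h 58 min; less 30 min break → 11 h 28 min
Sat: 5:58 AM–1:45 PM = 7 h 47 min; less 30 min break → 7 h 17 min
Sun: 7:54 AM–2:55 PM = 7 h 1 min; less 30 min break → 6 h 31 min
Total worked: 53 h 37 min = 53.62 h.
Threshold 37.5 h → overtime 16 h 7 min, regular 37 h 30 min.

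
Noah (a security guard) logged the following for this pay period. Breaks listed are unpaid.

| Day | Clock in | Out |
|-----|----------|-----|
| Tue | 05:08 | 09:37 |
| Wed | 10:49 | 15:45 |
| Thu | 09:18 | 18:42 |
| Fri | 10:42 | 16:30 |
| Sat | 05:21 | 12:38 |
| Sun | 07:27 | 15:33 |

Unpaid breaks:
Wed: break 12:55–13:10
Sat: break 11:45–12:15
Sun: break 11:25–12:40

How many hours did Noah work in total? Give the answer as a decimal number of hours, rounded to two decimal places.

Tue: 05:08–09:37 = 4 h 29 min
Wed: 10:49–15:45 = 4 h 56 min; less 15 min break → 4 h 41 min
Thu: 09:18–18:42 = 9 h 24 min
Fri: 10:42–16:30 = 5 h 48 min
Sat: 05:21–12:38 = 7 h 17 min; less 30 min break → 6 h 47 min
Sun: 07:27–15:33 = 8 h 6 min; less 75 min break → 6 h 51 min
Total: 4 h 29 min + 4 h 41 min + 9 h 24 min + 5 h 48 min + 6 h 47 min + 6 h 51 min = 38 h 0 min.

38.00 hours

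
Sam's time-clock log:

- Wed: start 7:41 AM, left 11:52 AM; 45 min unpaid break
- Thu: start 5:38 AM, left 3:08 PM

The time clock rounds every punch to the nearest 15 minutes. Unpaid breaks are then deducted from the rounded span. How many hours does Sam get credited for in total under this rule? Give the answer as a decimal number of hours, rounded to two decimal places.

Wed: in 7:41 AM→7:45 AM, out 11:52 AM→11:45 AM; 4 h 0 min − 45 min = 3 h 15 min
Thu: in 5:38 AM→5:45 AM, out 3:08 PM→3:15 PM; 9 h 30 min
Total credited: 12 h 45 min.

12.75 hours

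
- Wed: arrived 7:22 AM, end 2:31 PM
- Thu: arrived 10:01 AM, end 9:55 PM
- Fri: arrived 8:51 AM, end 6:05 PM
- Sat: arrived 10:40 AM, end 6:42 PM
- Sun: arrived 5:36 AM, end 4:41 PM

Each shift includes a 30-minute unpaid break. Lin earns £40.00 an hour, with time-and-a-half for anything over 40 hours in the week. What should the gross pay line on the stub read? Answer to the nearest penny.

Wed: 7:22 AM–2:31 PM = 7 h 9 min; less 30 min break → 6 h 39 min
Thu: 10:01 AM–9:55 PM = 11 h 54 min; less 30 min break → 11 h 24 min
Fri: 8:51 AM–6:05 PM = 9 h 14 min; less 30 min break → 8 h 44 min
Sat: 10:40 AM–6:42 PM = 8 h 2 min; less 30 min break → 7 h 32 min
Sun: 5:36 AM–4:41 PM = 11 h 5 min; less 30 min break → 10 h 35 min
Total worked: 44 h 54 min = 2694 min.
Regular 40 h 0 min = 2400 min at £40.00/h; overtime 4 h 54 min = 294 min at £60.00/h.
Pay = (2400 × £40.00 + 294 × £60.00) ÷ 60 = £1894.00.

£1894.00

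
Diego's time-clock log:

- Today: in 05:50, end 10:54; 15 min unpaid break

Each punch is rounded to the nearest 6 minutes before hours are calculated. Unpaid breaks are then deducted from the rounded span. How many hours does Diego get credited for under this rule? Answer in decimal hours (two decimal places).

4.85 hours

Today: in 05:50→05:48, out 10:54→10:54; 5 h 6 min − 15 min = 4 h 51 min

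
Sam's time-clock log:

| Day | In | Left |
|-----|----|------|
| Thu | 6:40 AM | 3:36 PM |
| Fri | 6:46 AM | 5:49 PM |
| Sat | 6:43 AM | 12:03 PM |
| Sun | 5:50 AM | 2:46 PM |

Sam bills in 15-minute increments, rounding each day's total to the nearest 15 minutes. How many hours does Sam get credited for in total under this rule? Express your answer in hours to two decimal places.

34.25 hours

Thu: 6:40 AM–3:36 PM = 8 h 56 min → rounds to 9 h 0 min
Fri: 6:46 AM–5:49 PM = 11 h 3 min → rounds to 11 h 0 min
Sat: 6:43 AM–12:03 PM = 5 h 20 min → rounds to 5 h 15 min
Sun: 5:50 AM–2:46 PM = 8 h 56 min → rounds to 9 h 0 min
Total credited: 34 h 15 min.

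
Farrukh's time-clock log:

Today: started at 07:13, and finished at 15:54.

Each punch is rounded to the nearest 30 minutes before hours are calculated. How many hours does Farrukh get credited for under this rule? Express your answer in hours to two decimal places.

Today: in 07:13→07:00, out 15:54→16:00; 9 h 0 min

9.00 hours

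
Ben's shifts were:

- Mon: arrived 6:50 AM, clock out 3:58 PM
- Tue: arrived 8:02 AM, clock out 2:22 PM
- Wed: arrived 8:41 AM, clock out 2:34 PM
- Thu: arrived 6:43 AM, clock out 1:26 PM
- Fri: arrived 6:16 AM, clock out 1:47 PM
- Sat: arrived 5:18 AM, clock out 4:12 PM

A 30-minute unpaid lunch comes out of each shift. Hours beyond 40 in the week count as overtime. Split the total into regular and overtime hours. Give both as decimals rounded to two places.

Regular 40.00 hours, overtime 3.48 hours

Mon: 6:50 AM–3:58 PM = 9 h 8 min; less 30 min break → 8 h 38 min
Tue: 8:02 AM–2:22 PM = 6 h 20 min; less 30 min break → 5 h 50 min
Wed: 8:41 AM–2:34 PM = 5 h 53 min; less 30 min break → 5 h 23 min
Thu: 6:43 AM–1:26 PM = 6 h 43 min; less 30 min break → 6 h 13 min
Fri: 6:16 AM–1:47 PM = 7 h 31 min; less 30 min break → 7 h 1 min
Sat: 5:18 AM–4:12 PM = 10 h 54 min; less 30 min break → 10 h 24 min
Total worked: 43 h 29 min = 43.48 h.
Threshold 40 h → overtime 3 h 29 min, regular 40 h 0 min.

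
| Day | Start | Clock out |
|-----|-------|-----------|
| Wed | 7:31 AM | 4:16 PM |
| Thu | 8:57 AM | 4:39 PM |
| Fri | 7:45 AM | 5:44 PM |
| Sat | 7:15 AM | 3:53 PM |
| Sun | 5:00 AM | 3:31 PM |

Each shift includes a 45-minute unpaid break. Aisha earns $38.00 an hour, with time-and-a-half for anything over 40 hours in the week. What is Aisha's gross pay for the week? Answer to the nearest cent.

$1624.50

Wed: 7:31 AM–4:16 PM = 8 h 45 min; less 45 min break → 8 h 0 min
Thu: 8:57 AM–4:39 PM = 7 h 42 min; less 45 min break → 6 h 57 min
Fri: 7:45 AM–5:44 PM = 9 h 59 min; less 45 min break → 9 h 14 min
Sat: 7:15 AM–3:53 PM = 8 h 38 min; less 45 min break → 7 h 53 min
Sun: 5:00 AM–3:31 PM = 10 h 31 min; less 45 min break → 9 h 46 min
Total worked: 41 h 50 min = 2510 min.
Regular 40 h 0 min = 2400 min at $38.00/h; overtime 1 h 50 min = 110 min at $57.00/h.
Pay = (2400 × $38.00 + 110 × $57.00) ÷ 60 = $1624.50.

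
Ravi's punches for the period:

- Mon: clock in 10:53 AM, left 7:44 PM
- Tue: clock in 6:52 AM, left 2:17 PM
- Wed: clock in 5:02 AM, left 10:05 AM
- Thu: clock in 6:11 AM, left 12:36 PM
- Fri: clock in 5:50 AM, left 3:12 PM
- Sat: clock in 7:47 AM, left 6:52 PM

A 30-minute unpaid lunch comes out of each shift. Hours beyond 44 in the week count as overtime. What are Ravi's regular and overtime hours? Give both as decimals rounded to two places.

Mon: 10:53 AM–7:44 PM = 8 h 51 min; less 30 min break → 8 h 21 min
Tue: 6:52 AM–2:17 PM = 7 h 25 min; less 30 min break → 6 h 55 min
Wed: 5:02 AM–10:05 AM = 5 h 3 min; less 30 min break → 4 h 33 min
Thu: 6:11 AM–12:36 PM = 6 h 25 min; less 30 min break → 5 h 55 min
Fri: 5:50 AM–3:12 PM = 9 h 22 min; less 30 min break → 8 h 52 min
Sat: 7:47 AM–6:52 PM = 11 h 5 min; less 30 min break → 10 h 35 min
Total worked: 45 h 11 min = 45.18 h.
Threshold 44 h → overtime 1 h 11 min, regular 44 h 0 min.

Regular 44.00 hours, overtime 1.18 hours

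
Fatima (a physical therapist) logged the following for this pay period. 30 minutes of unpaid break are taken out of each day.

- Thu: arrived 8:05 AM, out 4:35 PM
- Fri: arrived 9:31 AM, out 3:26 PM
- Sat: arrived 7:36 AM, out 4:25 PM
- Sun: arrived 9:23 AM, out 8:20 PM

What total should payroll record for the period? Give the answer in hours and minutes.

32 h 11 min

Thu: 8:05 AM–4:35 PM = 8 h 30 min; less 30 min break → 8 h 0 min
Fri: 9:31 AM–3:26 PM = 5 h 55 min; less 30 min break → 5 h 25 min
Sat: 7:36 AM–4:25 PM = 8 h 49 min; less 30 min break → 8 h 19 min
Sun: 9:23 AM–8:20 PM = 10 h 57 min; less 30 min break → 10 h 27 min
Total: 8 h 0 min + 5 h 25 min + 8 h 19 min + 10 h 27 min = 32 h 11 min.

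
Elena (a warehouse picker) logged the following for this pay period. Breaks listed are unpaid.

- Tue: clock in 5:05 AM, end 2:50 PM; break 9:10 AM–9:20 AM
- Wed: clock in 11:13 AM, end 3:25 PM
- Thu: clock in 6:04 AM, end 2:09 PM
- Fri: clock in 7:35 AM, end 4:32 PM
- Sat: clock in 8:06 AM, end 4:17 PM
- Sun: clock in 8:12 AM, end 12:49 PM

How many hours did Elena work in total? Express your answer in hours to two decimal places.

Tue: 5:05 AM–2:50 PM = 9 h 45 min; less 10 min break → 9 h 35 min
Wed: 11:13 AM–3:25 PM = 4 h 12 min
Thu: 6:04 AM–2:09 PM = 8 h 5 min
Fri: 7:35 AM–4:32 PM = 8 h 57 min
Sat: 8:06 AM–4:17 PM = 8 h 11 min
Sun: 8:12 AM–12:49 PM = 4 h 37 min
Total: 9 h 35 min + 4 h 12 min + 8 h 5 min + 8 h 57 min + 8 h 11 min + 4 h 37 min = 43 h 37 min.

43.62 hours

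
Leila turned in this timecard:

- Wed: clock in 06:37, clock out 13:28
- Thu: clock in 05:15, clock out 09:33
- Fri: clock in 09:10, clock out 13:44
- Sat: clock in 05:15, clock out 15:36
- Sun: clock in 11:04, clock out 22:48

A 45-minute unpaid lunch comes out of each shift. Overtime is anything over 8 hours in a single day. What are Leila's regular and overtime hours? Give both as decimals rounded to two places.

Regular 29.47 hours, overtime 4.58 hours

Wed: 06:37–13:28 = 6 h 51 min; less 45 min break → 6 h 6 min
Thu: 05:15–09:33 = 4 h 18 min; less 45 min break → 3 h 33 min
Fri: 09:10–13:44 = 4 h 34 min; less 45 min break → 3 h 49 min
Sat: 05:15–15:36 = 10 h 21 min; less 45 min break → 9 h 36 min
Sun: 11:04–22:48 = 11 h 44 min; less 45 min break → 10 h 59 min
Wed reg 6 h 6 min / OT 0 h 0 min; Thu reg 3 h 33 min / OT 0 h 0 min; Fri reg 3 h 49 min / OT 0 h 0 min; Sat reg 8 h 0 min / OT 1 h 36 min; Sun reg 8 h 0 min / OT 2 h 59 min.
Totals: regular 29 h 28 min, overtime 4 h 35 min.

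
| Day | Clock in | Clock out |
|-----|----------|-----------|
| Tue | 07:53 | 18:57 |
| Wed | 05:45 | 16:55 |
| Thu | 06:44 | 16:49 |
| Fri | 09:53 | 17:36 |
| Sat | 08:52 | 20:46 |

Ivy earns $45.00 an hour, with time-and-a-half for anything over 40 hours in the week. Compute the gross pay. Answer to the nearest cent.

$2605.50

Tue: 07:53–18:57 = 11 h 4 min
Wed: 05:45–16:55 = 11 h 10 min
Thu: 06:44–16:49 = 10 h 5 min
Fri: 09:53–17:36 = 7 h 43 min
Sat: 08:52–20:46 = 11 h 54 min
Total worked: 51 h 56 min = 3116 min.
Regular 40 h 0 min = 2400 min at $45.00/h; overtime 11 h 56 min = 716 min at $67.50/h.
Pay = (2400 × $45.00 + 716 × $67.50) ÷ 60 = $2605.50.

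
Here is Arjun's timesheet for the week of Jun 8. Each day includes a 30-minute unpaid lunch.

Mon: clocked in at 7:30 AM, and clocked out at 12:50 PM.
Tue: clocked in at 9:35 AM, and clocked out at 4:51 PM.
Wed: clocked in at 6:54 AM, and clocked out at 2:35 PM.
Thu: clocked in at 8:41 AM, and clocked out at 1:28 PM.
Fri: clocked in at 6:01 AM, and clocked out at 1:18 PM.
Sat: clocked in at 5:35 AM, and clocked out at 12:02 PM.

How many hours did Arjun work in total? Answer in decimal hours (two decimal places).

35.80 hours

Mon: 7:30 AM–12:50 PM = 5 h 20 min; less 30 min break → 4 h 50 min
Tue: 9:35 AM–4:51 PM = 7 h 16 min; less 30 min break → 6 h 46 min
Wed: 6:54 AM–2:35 PM = 7 h 41 min; less 30 min break → 7 h 11 min
Thu: 8:41 AM–1:28 PM = 4 h 47 min; less 30 min break → 4 h 17 min
Fri: 6:01 AM–1:18 PM = 7 h 17 min; less 30 min break → 6 h 47 min
Sat: 5:35 AM–12:02 PM = 6 h 27 min; less 30 min break → 5 h 57 min
Total: 4 h 50 min + 6 h 46 min + 7 h 11 min + 4 h 17 min + 6 h 47 min + 5 h 57 min = 35 h 48 min.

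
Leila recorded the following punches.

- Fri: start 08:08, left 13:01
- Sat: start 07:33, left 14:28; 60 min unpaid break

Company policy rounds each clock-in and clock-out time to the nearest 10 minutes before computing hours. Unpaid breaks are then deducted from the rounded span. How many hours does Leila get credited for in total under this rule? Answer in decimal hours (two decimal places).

10.83 hours

Fri: in 08:08→08:10, out 13:01→13:00; 4 h 50 min
Sat: in 07:33→07:30, out 14:28→14:30; 7 h 0 min − 60 min = 6 h 0 min
Total credited: 10 h 50 min.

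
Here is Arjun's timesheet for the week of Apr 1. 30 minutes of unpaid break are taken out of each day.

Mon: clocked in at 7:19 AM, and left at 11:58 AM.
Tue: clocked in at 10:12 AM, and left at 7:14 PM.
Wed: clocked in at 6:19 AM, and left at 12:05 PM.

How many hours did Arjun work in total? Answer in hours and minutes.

17 h 57 min

Mon: 7:19 AM–11:58 AM = 4 h 39 min; less 30 min break → 4 h 9 min
Tue: 10:12 AM–7:14 PM = 9 h 2 min; less 30 min break → 8 h 32 min
Wed: 6:19 AM–12:05 PM = 5 h 46 min; less 30 min break → 5 h 16 min
Total: 4 h 9 min + 8 h 32 min + 5 h 16 min = 17 h 57 min.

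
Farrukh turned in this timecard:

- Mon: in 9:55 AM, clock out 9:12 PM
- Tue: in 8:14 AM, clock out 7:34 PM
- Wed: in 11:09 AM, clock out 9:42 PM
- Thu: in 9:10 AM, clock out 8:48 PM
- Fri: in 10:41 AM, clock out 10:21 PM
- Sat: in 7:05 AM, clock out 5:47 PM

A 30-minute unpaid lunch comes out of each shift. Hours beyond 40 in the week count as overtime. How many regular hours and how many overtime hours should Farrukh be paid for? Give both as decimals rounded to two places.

Regular 40.00 hours, overtime 24.17 hours

Mon: 9:55 AM–9:12 PM = 11 h 17 min; less 30 min break → 10 h 47 min
Tue: 8:14 AM–7:34 PM = 11 h 20 min; less 30 min break → 10 h 50 min
Wed: 11:09 AM–9:42 PM = 10 h 33 min; less 30 min break → 10 h 3 min
Thu: 9:10 AM–8:48 PM = 11 h 38 min; less 30 min break → 11 h 8 min
Fri: 10:41 AM–10:21 PM = 11 h 40 min; less 30 min break → 11 h 10 min
Sat: 7:05 AM–5:47 PM = 10 h 42 min; less 30 min break → 10 h 12 min
Total worked: 64 h 10 min = 64.17 h.
Threshold 40 h → overtime 24 h 10 min, regular 40 h 0 min.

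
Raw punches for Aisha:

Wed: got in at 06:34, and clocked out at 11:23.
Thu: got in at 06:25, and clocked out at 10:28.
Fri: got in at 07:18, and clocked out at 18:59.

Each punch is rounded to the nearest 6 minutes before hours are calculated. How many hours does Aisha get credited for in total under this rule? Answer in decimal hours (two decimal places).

Wed: in 06:34→06:36, out 11:23→11:24; 4 h 48 min
Thu: in 06:25→06:24, out 10:28→10:30; 4 h 6 min
Fri: in 07:18→07:18, out 18:59→19:00; 11 h 42 min
Total credited: 20 h 36 min.

20.60 hours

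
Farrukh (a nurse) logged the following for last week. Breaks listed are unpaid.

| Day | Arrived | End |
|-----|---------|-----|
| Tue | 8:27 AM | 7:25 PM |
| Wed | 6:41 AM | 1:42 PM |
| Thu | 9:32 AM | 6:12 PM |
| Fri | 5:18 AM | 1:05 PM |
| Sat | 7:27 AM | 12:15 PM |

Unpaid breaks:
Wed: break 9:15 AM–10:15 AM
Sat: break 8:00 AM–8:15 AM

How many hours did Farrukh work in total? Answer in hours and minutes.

37 h 59 min

Tue: 8:27 AM–7:25 PM = 10 h 58 min
Wed: 6:41 AM–1:42 PM = 7 h 1 min; less 60 min break → 6 h 1 min
Thu: 9:32 AM–6:12 PM = 8 h 40 min
Fri: 5:18 AM–1:05 PM = 7 h 47 min
Sat: 7:27 AM–12:15 PM = 4 h 48 min; less 15 min break → 4 h 33 min
Total: 10 h 58 min + 6 h 1 min + 8 h 40 min + 7 h 47 min + 4 h 33 min = 37 h 59 min.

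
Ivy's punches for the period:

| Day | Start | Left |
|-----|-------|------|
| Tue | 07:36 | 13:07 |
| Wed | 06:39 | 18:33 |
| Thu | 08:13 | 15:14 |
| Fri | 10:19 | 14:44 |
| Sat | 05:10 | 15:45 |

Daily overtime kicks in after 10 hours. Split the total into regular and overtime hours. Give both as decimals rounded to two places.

Tue: 07:36–13:07 = 5 h 31 min
Wed: 06:39–18:33 = 11 h 54 min
Thu: 08:13–15:14 = 7 h 1 min
Fri: 10:19–14:44 = 4 h 25 min
Sat: 05:10–15:45 = 10 h 35 min
Tue reg 5 h 31 min / OT 0 h 0 min; Wed reg 10 h 0 min / OT 1 h 54 min; Thu reg 7 h 1 min / OT 0 h 0 min; Fri reg 4 h 25 min / OT 0 h 0 min; Sat reg 10 h 0 min / OT 0 h 35 min.
Totals: regular 36 h 57 min, overtime 2 h 29 min.

Regular 36.95 hours, overtime 2.48 hours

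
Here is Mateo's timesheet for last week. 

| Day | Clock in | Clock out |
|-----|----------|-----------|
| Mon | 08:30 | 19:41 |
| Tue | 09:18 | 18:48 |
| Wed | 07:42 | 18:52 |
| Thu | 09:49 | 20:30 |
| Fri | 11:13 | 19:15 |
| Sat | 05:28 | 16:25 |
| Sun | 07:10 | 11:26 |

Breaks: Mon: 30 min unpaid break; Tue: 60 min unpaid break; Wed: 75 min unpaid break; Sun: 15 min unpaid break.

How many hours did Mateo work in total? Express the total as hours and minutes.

62 h 47 min

Mon: 08:30–19:41 = 11 h 11 min; less 30 min break → 10 h 41 min
Tue: 09:18–18:48 = 9 h 30 min; less 60 min break → 8 h 30 min
Wed: 07:42–18:52 = 11 h 10 min; less 75 min break → 9 h 55 min
Thu: 09:49–20:30 = 10 h 41 min
Fri: 11:13–19:15 = 8 h 2 min
Sat: 05:28–16:25 = 10 h 57 min
Sun: 07:10–11:26 = 4 h 16 min; less 15 min break → 4 h 1 min
Total: 10 h 41 min + 8 h 30 min + 9 h 55 min + 10 h 41 min + 8 h 2 min + 10 h 57 min + 4 h 1 min = 62 h 47 min.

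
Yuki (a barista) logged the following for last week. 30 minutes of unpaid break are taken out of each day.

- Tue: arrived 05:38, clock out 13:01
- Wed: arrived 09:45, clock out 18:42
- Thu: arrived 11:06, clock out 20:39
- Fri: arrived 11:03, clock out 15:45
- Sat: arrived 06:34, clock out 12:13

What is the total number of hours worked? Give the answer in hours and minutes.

Tue: 05:38–13:01 = 7 h 23 min; less 30 min break → 6 h 53 min
Wed: 09:45–18:42 = 8 h 57 min; less 30 min break → 8 h 27 min
Thu: 11:06–20:39 = 9 h 33 min; less 30 min break → 9 h 3 min
Fri: 11:03–15:45 = 4 h 42 min; less 30 min break → 4 h 12 min
Sat: 06:34–12:13 = 5 h 39 min; less 30 min break → 5 h 9 min
Total: 6 h 53 min + 8 h 27 min + 9 h 3 min + 4 h 12 min + 5 h 9 min = 33 h 44 min.

33 h 44 min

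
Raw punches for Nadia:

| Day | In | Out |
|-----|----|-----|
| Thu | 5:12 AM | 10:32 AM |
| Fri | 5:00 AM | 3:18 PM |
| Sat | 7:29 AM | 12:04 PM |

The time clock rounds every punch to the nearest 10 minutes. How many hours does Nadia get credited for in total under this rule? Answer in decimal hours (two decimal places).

20.17 hours

Thu: in 5:12 AM→5:10 AM, out 10:32 AM→10:30 AM; 5 h 20 min
Fri: in 5:00 AM→5:00 AM, out 3:18 PM→3:20 PM; 10 h 20 min
Sat: in 7:29 AM→7:30 AM, out 12:04 PM→12:00 PM; 4 h 30 min
Total credited: 20 h 10 min.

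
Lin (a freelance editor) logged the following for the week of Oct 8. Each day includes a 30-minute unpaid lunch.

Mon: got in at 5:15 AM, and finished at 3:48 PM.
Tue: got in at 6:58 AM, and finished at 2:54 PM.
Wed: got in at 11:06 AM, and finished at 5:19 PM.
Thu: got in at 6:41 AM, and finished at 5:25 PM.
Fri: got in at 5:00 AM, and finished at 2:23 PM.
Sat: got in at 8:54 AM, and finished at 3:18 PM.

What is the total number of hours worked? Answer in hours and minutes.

Mon: 5:15 AM–3:48 PM = 10 h 33 min; less 30 min break → 10 h 3 min
Tue: 6:58 AM–2:54 PM = 7 h 56 min; less 30 min break → 7 h 26 min
Wed: 11:06 AM–5:19 PM = 6 h 13 min; less 30 min break → 5 h 43 min
Thu: 6:41 AM–5:25 PM = 10 h 44 min; less 30 min break → 10 h 14 min
Fri: 5:00 AM–2:23 PM = 9 h 23 min; less 30 min break → 8 h 53 min
Sat: 8:54 AM–3:18 PM = 6 h 24 min; less 30 min break → 5 h 54 min
Total: 10 h 3 min + 7 h 26 min + 5 h 43 min + 10 h 14 min + 8 h 53 min + 5 h 54 min = 48 h 13 min.

48 h 13 min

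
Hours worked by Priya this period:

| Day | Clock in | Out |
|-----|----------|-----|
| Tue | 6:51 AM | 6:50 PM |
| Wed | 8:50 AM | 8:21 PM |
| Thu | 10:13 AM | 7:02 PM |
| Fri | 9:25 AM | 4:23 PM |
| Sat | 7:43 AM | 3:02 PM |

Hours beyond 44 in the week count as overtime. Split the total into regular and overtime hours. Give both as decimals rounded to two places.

Tue: 6:51 AM–6:50 PM = 11 h 59 min
Wed: 8:50 AM–8:21 PM = 11 h 31 min
Thu: 10:13 AM–7:02 PM = 8 h 49 min
Fri: 9:25 AM–4:23 PM = 6 h 58 min
Sat: 7:43 AM–3:02 PM = 7 h 19 min
Total worked: 46 h 36 min = 46.60 h.
Threshold 44 h → overtime 2 h 36 min, regular 44 h 0 min.

Regular 44.00 hours, overtime 2.60 hours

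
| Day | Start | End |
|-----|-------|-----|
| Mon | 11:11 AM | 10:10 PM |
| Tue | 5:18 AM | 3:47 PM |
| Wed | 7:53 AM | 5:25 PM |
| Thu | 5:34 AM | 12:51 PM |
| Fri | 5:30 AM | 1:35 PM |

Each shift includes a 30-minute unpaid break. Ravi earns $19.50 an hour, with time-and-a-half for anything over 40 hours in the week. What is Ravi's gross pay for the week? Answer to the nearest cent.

Mon: 11:11 AM–10:10 PM = 10 h 59 min; less 30 min break → 10 h 29 min
Tue: 5:18 AM–3:47 PM = 10 h 29 min; less 30 min break → 9 h 59 min
Wed: 7:53 AM–5:25 PM = 9 h 32 min; less 30 min break → 9 h 2 min
Thu: 5:34 AM–12:51 PM = 7 h 17 min; less 30 min break → 6 h 47 min
Fri: 5:30 AM–1:35 PM = 8 h 5 min; less 30 min break → 7 h 35 min
Total worked: 43 h 52 min = 2632 min.
Regular 40 h 0 min = 2400 min at $19.50/h; overtime 3 h 52 min = 232 min at $29.25/h.
Pay = (2400 × $19.50 + 232 × $29.25) ÷ 60 = $893.10.

$893.10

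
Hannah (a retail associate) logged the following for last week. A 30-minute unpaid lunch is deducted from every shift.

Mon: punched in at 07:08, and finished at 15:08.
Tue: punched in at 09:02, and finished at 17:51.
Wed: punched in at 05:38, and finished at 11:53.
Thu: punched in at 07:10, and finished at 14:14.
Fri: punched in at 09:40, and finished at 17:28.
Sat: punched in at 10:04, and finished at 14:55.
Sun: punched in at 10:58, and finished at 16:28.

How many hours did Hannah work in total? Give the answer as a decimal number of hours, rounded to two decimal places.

Mon: 07:08–15:08 = 8 h 0 min; less 30 min break → 7 h 30 min
Tue: 09:02–17:51 = 8 h 49 min; less 30 min break → 8 h 19 min
Wed: 05:38–11:53 = 6 h 15 min; less 30 min break → 5 h 45 min
Thu: 07:10–14:14 = 7 h 4 min; less 30 min break → 6 h 34 min
Fri: 09:40–17:28 = 7 h 48 min; less 30 min break → 7 h 18 min
Sat: 10:04–14:55 = 4 h 51 min; less 30 min break → 4 h 21 min
Sun: 10:58–16:28 = 5 h 30 min; less 30 min break → 5 h 0 min
Total: 7 h 30 min + 8 h 19 min + 5 h 45 min + 6 h 34 min + 7 h 18 min + 4 h 21 min + 5 h 0 min = 44 h 47 min.

44.78 hours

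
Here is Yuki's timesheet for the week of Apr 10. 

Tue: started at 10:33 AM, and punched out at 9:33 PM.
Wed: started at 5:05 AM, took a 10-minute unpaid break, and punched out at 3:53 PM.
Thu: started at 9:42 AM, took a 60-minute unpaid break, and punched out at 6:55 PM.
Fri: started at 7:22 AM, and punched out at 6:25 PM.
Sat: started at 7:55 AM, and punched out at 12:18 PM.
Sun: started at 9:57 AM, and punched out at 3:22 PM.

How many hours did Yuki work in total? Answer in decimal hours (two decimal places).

50.70 hours

Tue: 10:33 AM–9:33 PM = 11 h 0 min
Wed: 5:05 AM–3:53 PM = 10 h 48 min; less 10 min break → 10 h 38 min
Thu: 9:42 AM–6:55 PM = 9 h 13 min; less 60 min break → 8 h 13 min
Fri: 7:22 AM–6:25 PM = 11 h 3 min
Sat: 7:55 AM–12:18 PM = 4 h 23 min
Sun: 9:57 AM–3:22 PM = 5 h 25 min
Total: 11 h 0 min + 10 h 38 min + 8 h 13 min + 11 h 3 min + 4 h 23 min + 5 h 25 min = 50 h 42 min.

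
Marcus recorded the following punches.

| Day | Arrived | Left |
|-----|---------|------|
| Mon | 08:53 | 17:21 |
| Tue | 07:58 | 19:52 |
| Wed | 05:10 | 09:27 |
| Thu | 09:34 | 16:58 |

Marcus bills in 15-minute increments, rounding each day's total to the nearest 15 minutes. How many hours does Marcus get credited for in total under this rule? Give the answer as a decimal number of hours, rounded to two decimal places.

Mon: 08:53–17:21 = 8 h 28 min → rounds to 8 h 30 min
Tue: 07:58–19:52 = 11 h 54 min → rounds to 12 h 0 min
Wed: 05:10–09:27 = 4 h 17 min → rounds to 4 h 15 min
Thu: 09:34–16:58 = 7 h 24 min → rounds to 7 h 30 min
Total credited: 32 h 15 min.

32.25 hours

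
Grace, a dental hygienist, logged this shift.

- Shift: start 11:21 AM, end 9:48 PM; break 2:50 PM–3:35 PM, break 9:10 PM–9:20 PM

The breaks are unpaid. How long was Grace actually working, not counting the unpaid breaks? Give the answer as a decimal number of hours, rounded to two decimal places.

Shift: 11:21 AM–9:48 PM = 10 h 27 min; less 55 min break → 9 h 32 min

9.53 hours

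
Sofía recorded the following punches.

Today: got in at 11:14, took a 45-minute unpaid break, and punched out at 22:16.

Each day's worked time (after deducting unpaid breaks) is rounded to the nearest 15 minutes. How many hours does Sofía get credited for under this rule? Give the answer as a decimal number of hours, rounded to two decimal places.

10.25 hours

Today: 11:14–22:16 = 11 h 2 min − 45 min = 10 h 17 min → rounds to 10 h 15 min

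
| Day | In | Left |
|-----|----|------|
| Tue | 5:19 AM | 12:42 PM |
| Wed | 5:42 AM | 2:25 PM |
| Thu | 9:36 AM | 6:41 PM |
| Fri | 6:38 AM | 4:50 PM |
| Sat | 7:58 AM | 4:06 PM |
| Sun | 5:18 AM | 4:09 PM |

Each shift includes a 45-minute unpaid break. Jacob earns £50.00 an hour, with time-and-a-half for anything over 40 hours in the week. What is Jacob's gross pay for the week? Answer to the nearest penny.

Tue: 5:19 AM–12:42 PM = 7 h 23 min; less 45 min break → 6 h 38 min
Wed: 5:42 AM–2:25 PM = 8 h 43 min; less 45 min break → 7 h 58 min
Thu: 9:36 AM–6:41 PM = 9 h 5 min; less 45 min break → 8 h 20 min
Fri: 6:38 AM–4:50 PM = 10 h 12 min; less 45 min break → 9 h 27 min
Sat: 7:58 AM–4:06 PM = 8 h 8 min; less 45 min break → 7 h 23 min
Sun: 5:18 AM–4:09 PM = 10 h 51 min; less 45 min break → 10 h 6 min
Total worked: 49 h 52 min = 2992 min.
Regular 40 h 0 min = 2400 min at £50.00/h; overtime 9 h 52 min = 592 min at £75.00/h.
Pay = (2400 × £50.00 + 592 × £75.00) ÷ 60 = £2740.00.

£2740.00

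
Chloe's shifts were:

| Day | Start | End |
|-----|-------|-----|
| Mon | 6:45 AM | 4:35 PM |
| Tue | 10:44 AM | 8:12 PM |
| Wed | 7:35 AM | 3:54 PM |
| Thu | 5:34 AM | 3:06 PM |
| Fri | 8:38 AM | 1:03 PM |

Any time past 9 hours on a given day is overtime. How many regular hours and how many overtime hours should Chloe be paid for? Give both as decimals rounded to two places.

Mon: 6:45 AM–4:35 PM = 9 h 50 min
Tue: 10:44 AM–8:12 PM = 9 h 28 min
Wed: 7:35 AM–3:54 PM = 8 h 19 min
Thu: 5:34 AM–3:06 PM = 9 h 32 min
Fri: 8:38 AM–1:03 PM = 4 h 25 min
Mon reg 9 h 0 min / OT 0 h 50 min; Tue reg 9 h 0 min / OT 0 h 28 min; Wed reg 8 h 19 min / OT 0 h 0 min; Thu reg 9 h 0 min / OT 0 h 32 min; Fri reg 4 h 25 min / OT 0 h 0 min.
Totals: regular 39 h 44 min, overtime 1 h 50 min.

Regular 39.73 hours, overtime 1.83 hours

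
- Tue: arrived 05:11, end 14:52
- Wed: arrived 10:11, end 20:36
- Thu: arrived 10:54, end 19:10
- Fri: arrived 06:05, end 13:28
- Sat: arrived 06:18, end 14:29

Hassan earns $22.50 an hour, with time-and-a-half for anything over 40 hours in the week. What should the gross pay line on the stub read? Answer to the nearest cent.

Tue: 05:11–14:52 = 9 h 41 min
Wed: 10:11–20:36 = 10 h 25 min
Thu: 10:54–19:10 = 8 h 16 min
Fri: 06:05–13:28 = 7 h 23 min
Sat: 06:18–14:29 = 8 h 11 min
Total worked: 43 h 56 min = 2636 min.
Regular 40 h 0 min = 2400 min at $22.50/h; overtime 3 h 56 min = 236 min at $33.75/h.
Pay = (2400 × $22.50 + 236 × $33.75) ÷ 60 = $1032.75.

$1032.75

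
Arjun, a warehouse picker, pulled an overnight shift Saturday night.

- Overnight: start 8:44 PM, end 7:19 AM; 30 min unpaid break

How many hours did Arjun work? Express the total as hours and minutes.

Overnight: 8:44 PM → midnight = 3 h 16 min; midnight → 7:19 AM = 7 h 19 min; span 10 h 35 min; less 30 min break → 10 h 5 min

10 h 5 min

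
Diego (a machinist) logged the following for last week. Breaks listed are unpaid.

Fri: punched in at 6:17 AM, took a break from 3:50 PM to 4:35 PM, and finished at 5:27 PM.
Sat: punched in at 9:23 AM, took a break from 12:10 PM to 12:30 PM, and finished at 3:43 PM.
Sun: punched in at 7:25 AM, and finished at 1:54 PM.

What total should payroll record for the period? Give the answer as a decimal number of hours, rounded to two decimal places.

Fri: 6:17 AM–5:27 PM = 11 h 10 min; less 45 min break → 10 h 25 min
Sat: 9:23 AM–3:43 PM = 6 h 20 min; less 20 min break → 6 h 0 min
Sun: 7:25 AM–1:54 PM = 6 h 29 min
Total: 10 h 25 min + 6 h 0 min + 6 h 29 min = 22 h 54 min.

22.90 hours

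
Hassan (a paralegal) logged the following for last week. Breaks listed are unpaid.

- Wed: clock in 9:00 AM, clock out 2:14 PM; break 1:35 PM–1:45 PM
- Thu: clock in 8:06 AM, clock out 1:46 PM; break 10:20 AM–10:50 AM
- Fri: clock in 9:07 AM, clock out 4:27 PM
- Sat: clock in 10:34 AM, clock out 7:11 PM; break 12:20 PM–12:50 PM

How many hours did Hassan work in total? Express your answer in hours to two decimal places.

25.68 hours

Wed: 9:00 AM–2:14 PM = 5 h 14 min; less 10 min break → 5 h 4 min
Thu: 8:06 AM–1:46 PM = 5 h 40 min; less 30 min break → 5 h 10 min
Fri: 9:07 AM–4:27 PM = 7 h 20 min
Sat: 10:34 AM–7:11 PM = 8 h 37 min; less 30 min break → 8 h 7 min
Total: 5 h 4 min + 5 h 10 min + 7 h 20 min + 8 h 7 min = 25 h 41 min.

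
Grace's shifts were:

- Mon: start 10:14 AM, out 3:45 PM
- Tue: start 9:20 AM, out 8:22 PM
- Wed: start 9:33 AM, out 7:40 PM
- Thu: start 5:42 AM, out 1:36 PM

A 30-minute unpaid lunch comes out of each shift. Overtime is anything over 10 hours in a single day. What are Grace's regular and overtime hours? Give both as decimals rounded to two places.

Mon: 10:14 AM–3:45 PM = 5 h 31 min; less 30 min break → 5 h 1 min
Tue: 9:20 AM–8:22 PM = 11 h 2 min; less 30 min break → 10 h 32 min
Wed: 9:33 AM–7:40 PM = 10 h 7 min; less 30 min break → 9 h 37 min
Thu: 5:42 AM–1:36 PM = 7 h 54 min; less 30 min break → 7 h 24 min
Mon reg 5 h 1 min / OT 0 h 0 min; Tue reg 10 h 0 min / OT 0 h 32 min; Wed reg 9 h 37 min / OT 0 h 0 min; Thu reg 7 h 24 min / OT 0 h 0 min.
Totals: regular 32 h 2 min, overtime 0 h 32 min.

Regular 32.03 hours, overtime 0.53 hours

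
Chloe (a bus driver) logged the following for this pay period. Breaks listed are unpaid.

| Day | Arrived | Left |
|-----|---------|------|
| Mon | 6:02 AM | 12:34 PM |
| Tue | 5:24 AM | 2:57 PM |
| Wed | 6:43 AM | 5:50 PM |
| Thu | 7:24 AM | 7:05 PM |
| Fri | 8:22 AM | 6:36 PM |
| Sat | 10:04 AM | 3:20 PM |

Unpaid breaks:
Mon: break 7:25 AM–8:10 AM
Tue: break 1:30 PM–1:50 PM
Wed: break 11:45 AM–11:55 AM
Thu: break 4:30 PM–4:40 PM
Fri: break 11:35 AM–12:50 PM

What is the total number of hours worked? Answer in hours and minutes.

Mon: 6:02 AM–12:34 PM = 6 h 32 min; less 45 min break → 5 h 47 min
Tue: 5:24 AM–2:57 PM = 9 h 33 min; less 20 min break → 9 h 13 min
Wed: 6:43 AM–5:50 PM = 11 h 7 min; less 10 min break → 10 h 57 min
Thu: 7:24 AM–7:05 PM = 11 h 41 min; less 10 min break → 11 h 31 min
Fri: 8:22 AM–6:36 PM = 10 h 14 min; less 75 min break → 8 h 59 min
Sat: 10:04 AM–3:20 PM = 5 h 16 min
Total: 5 h 47 min + 9 h 13 min + 10 h 57 min + 11 h 31 min + 8 h 59 min + 5 h 16 min = 51 h 43 min.

51 h 43 min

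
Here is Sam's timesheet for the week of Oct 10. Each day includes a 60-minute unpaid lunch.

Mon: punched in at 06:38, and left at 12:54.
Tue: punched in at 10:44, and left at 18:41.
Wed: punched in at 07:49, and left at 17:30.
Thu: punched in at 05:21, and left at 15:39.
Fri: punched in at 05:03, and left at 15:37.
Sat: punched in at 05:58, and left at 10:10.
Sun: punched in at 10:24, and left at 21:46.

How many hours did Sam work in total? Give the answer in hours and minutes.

Mon: 06:38–12:54 = 6 h 16 min; less 60 min break → 5 h 16 min
Tue: 10:44–18:41 = 7 h 57 min; less 60 min break → 6 h 57 min
Wed: 07:49–17:30 = 9 h 41 min; less 60 min break → 8 h 41 min
Thu: 05:21–15:39 = 10 h 18 min; less 60 min break → 9 h 18 min
Fri: 05:03–15:37 = 10 h 34 min; less 60 min break → 9 h 34 min
Sat: 05:58–10:10 = 4 h 12 min; less 60 min break → 3 h 12 min
Sun: 10:24–21:46 = 11 h 22 min; less 60 min break → 10 h 22 min
Total: 5 h 16 min + 6 h 57 min + 8 h 41 min + 9 h 18 min + 9 h 34 min + 3 h 12 min + 10 h 22 min = 53 h 20 min.

53 h 20 min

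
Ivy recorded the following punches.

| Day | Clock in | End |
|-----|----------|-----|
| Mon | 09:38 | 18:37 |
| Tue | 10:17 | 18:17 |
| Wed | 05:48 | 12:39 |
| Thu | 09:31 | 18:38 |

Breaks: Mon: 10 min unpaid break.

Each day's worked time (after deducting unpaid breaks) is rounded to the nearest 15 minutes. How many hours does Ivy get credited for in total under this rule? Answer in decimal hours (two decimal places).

32.50 hours

Mon: 09:38–18:37 = 8 h 59 min − 10 min = 8 h 49 min → rounds to 8 h 45 min
Tue: 10:17–18:17 = 8 h 0 min → rounds to 8 h 0 min
Wed: 05:48–12:39 = 6 h 51 min → rounds to 6 h 45 min
Thu: 09:31–18:38 = 9 h 7 min → rounds to 9 h 0 min
Total credited: 32 h 30 min.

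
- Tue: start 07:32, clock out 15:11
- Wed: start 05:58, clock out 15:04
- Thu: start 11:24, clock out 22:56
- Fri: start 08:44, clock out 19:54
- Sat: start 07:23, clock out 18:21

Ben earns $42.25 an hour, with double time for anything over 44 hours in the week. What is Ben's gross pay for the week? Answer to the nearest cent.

$2401.21

Tue: 07:32–15:11 = 7 h 39 min
Wed: 05:58–15:04 = 9 h 6 min
Thu: 11:24–22:56 = 11 h 32 min
Fri: 08:44–19:54 = 11 h 10 min
Sat: 07:23–18:21 = 10 h 58 min
Total worked: 50 h 25 min = 3025 min.
Regular 44 h 0 min = 2640 min at $42.25/h; overtime 6 h 25 min = 385 min at $84.50/h.
Pay = (2640 × $42.25 + 385 × $84.50) ÷ 60 = $2401.21.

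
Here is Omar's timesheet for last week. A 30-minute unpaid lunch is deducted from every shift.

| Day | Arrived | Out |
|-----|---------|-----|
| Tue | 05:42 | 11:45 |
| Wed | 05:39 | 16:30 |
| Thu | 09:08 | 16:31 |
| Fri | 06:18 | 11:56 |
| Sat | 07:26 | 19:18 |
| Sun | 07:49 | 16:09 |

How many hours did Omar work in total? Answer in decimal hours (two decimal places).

47.12 hours

Tue: 05:42–11:45 = 6 h 3 min; less 30 min break → 5 h 33 min
Wed: 05:39–16:30 = 10 h 51 min; less 30 min break → 10 h 21 min
Thu: 09:08–16:31 = 7 h 23 min; less 30 min break → 6 h 53 min
Fri: 06:18–11:56 = 5 h 38 min; less 30 min break → 5 h 8 min
Sat: 07:26–19:18 = 11 h 52 min; less 30 min break → 11 h 22 min
Sun: 07:49–16:09 = 8 h 20 min; less 30 min break → 7 h 50 min
Total: 5 h 33 min + 10 h 21 min + 6 h 53 min + 5 h 8 min + 11 h 22 min + 7 h 50 min = 47 h 7 min.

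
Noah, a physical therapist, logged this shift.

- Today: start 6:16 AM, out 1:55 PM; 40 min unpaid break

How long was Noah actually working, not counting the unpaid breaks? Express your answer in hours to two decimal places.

Today: 6:16 AM–1:55 PM = 7 h 39 min; less 40 min break → 6 h 59 min

6.98 hours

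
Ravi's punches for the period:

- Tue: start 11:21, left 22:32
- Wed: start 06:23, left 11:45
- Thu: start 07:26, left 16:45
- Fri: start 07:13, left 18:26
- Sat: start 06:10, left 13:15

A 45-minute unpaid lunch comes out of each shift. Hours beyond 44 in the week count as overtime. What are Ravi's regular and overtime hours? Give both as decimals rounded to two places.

Tue: 11:21–22:32 = 11 h 11 min; less 45 min break → 10 h 26 min
Wed: 06:23–11:45 = 5 h 22 min; less 45 min break → 4 h 37 min
Thu: 07:26–16:45 = 9 h 19 min; less 45 min break → 8 h 34 min
Fri: 07:13–18:26 = 11 h 13 min; less 45 min break → 10 h 28 min
Sat: 06:10–13:15 = 7 h 5 min; less 45 min break → 6 h 20 min
Total worked: 40 h 25 min = 40.42 h.
Threshold 44 h → overtime 0 h 0 min, regular 40 h 25 min.

Regular 40.42 hours, overtime 0.00 hours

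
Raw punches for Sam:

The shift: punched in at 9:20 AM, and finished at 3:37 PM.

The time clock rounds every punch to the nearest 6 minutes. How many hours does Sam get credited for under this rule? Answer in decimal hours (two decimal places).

The shift: in 9:20 AM→9:18 AM, out 3:37 PM→3:36 PM; 6 h 18 min

6.30 hours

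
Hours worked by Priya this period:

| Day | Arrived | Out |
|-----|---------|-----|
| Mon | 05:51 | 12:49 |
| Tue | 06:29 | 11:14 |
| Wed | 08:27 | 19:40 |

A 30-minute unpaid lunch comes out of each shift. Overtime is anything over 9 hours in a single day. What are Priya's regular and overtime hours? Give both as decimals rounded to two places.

Regular 19.72 hours, overtime 1.72 hours

Mon: 05:51–12:49 = 6 h 58 min; less 30 min break → 6 h 28 min
Tue: 06:29–11:14 = 4 h 45 min; less 30 min break → 4 h 15 min
Wed: 08:27–19:40 = 11 h 13 min; less 30 min break → 10 h 43 min
Mon reg 6 h 28 min / OT 0 h 0 min; Tue reg 4 h 15 min / OT 0 h 0 min; Wed reg 9 h 0 min / OT 1 h 43 min.
Totals: regular 19 h 43 min, overtime 1 h 43 min.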